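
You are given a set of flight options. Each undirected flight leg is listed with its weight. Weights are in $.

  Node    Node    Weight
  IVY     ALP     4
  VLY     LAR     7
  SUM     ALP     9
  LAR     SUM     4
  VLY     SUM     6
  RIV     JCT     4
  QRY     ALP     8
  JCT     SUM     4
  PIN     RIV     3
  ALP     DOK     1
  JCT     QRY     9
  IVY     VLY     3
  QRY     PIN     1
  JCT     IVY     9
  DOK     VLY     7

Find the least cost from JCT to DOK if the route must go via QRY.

$17

Shortest JCT→QRY: JCT–RIV–PIN–QRY = 8
Best QRY to DOK: QRY–ALP–DOK costing 9
Total via QRY: 8 + 9 = $17.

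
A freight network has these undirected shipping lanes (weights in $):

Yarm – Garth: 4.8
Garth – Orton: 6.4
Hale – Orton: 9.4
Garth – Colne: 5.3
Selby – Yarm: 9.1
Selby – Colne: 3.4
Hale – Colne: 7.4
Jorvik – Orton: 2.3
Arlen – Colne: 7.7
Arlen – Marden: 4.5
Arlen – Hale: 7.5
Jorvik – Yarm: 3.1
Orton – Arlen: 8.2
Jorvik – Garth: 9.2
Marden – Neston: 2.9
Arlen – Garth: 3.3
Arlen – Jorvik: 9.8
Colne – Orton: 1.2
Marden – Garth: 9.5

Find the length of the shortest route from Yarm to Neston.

Enumerating some paths:
Yarm–Garth–Arlen–Marden–Neston: 4.8+3.3+4.5+2.9 = 15.5
Yarm–Garth–Marden–Neston: 4.8+9.5+2.9 = 17.2
The minimum is $15.5 via Yarm–Garth–Arlen–Marden–Neston.

$15.5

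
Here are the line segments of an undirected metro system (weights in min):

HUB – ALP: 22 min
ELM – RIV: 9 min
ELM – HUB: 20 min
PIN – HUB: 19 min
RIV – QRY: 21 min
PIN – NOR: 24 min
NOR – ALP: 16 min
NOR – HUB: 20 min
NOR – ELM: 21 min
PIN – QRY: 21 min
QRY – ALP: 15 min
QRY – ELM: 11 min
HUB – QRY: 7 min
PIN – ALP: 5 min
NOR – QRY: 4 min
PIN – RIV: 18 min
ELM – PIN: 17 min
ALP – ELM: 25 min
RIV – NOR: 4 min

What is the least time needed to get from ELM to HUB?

Shortest distances from ELM:
ELM: 0
RIV: 9  (via ELM)
QRY: 11  (via ELM)
NOR: 13  (via RIV)
PIN: 17  (via ELM)
HUB: 18  (via QRY)
Shortest route: ELM–QRY–HUB = 18 min.

18 min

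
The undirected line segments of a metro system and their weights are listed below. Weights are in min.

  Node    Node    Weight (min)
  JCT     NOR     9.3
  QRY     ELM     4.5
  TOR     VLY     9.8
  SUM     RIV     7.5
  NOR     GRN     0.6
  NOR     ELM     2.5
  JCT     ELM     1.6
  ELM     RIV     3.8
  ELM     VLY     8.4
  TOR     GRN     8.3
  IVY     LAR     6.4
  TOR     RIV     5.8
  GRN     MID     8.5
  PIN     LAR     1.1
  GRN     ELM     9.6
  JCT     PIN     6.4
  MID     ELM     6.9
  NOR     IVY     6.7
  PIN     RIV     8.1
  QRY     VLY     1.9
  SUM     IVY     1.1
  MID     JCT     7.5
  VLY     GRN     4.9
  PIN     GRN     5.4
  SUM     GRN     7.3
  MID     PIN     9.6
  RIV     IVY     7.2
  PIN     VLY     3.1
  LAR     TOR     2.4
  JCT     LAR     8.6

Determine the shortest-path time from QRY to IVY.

Running Dijkstra from QRY:
QRY: 0
VLY: 1.9  (via QRY)
ELM: 4.5  (via QRY)
PIN: 5  (via VLY)
JCT: 6.1  (via ELM)
LAR: 6.1  (via PIN)
GRN: 6.8  (via VLY)
NOR: 7  (via ELM)
RIV: 8.3  (via ELM)
TOR: 8.5  (via LAR)
MID: 11.4  (via ELM)
IVY: 12.5  (via LAR)
Shortest route: QRY–VLY–PIN–LAR–IVY = 12.5 min.

12.5 min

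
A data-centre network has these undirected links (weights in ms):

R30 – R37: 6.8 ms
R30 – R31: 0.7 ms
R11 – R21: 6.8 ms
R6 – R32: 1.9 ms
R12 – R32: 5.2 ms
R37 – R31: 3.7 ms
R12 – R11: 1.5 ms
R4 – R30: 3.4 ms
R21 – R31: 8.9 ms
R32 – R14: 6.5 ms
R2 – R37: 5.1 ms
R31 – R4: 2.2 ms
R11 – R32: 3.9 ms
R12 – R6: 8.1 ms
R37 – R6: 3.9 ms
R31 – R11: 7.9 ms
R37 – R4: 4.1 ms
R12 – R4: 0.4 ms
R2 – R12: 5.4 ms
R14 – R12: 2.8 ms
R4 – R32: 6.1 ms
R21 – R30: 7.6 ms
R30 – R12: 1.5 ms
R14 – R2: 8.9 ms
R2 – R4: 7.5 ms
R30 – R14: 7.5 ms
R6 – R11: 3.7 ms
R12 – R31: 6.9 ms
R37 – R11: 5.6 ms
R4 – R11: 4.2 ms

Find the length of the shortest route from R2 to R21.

Shortest distances from R2:
R2: 0
R37: 5.1  (via R2)
R12: 5.4  (via R2)
R4: 5.8  (via R12)
R30: 6.9  (via R12)
R11: 6.9  (via R12)
R31: 7.6  (via R30)
R14: 8.2  (via R12)
R6: 9  (via R37)
R32: 10.6  (via R12)
R21: 13.7  (via R11)
Shortest route: R2–R12–R11–R21 = 13.7 ms.

13.7 ms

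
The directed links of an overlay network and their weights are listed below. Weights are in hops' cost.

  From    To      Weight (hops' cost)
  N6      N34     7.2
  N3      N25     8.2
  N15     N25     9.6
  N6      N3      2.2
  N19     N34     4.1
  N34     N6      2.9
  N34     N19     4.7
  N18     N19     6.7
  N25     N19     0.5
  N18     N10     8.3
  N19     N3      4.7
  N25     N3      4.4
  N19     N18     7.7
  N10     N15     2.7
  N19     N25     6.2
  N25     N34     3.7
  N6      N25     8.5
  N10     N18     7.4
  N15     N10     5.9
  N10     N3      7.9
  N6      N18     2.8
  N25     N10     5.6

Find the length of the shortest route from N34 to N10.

Candidate routes:
N34–N19–N25–N10: 4.7+6.2+5.6 = 16.5
N34–N6–N3–N25–N10: 2.9+2.2+8.2+5.6 = 18.9
N34–N6–N18–N10: 2.9+2.8+8.3 = 14
N34–N6–N25–N10: 2.9+8.5+5.6 = 17
Cheapest is N34–N6–N18–N10 at 14 hops' cost.

14 hops' cost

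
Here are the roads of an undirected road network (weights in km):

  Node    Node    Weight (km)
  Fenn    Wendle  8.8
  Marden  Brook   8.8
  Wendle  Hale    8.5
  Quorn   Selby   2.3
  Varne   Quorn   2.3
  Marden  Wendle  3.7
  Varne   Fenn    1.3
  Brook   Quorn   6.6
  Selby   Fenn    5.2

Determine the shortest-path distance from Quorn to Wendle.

Settle nodes by increasing distance from Quorn:
Quorn: 0
Selby: 2.3  (via Quorn)
Varne: 2.3  (via Quorn)
Fenn: 3.6  (via Varne)
Brook: 6.6  (via Quorn)
Wendle: 12.4  (via Fenn)
Shortest route: Quorn → Varne → Fenn → Wendle = 12.4 km.

12.4 km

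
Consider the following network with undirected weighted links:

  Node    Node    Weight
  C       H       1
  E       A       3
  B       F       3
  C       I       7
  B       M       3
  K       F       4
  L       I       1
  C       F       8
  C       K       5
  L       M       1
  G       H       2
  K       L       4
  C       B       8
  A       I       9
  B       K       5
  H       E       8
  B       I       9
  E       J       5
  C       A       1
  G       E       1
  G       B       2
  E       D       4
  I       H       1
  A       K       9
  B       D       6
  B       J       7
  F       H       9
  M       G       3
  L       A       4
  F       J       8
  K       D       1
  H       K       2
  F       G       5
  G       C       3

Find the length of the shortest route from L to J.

10

Enumerating some paths:
L - M - B - J: 1+3+7 = 11
L - M - G - E - J: 1+3+1+5 = 10
The minimum is 10 via L - M - G - E - J.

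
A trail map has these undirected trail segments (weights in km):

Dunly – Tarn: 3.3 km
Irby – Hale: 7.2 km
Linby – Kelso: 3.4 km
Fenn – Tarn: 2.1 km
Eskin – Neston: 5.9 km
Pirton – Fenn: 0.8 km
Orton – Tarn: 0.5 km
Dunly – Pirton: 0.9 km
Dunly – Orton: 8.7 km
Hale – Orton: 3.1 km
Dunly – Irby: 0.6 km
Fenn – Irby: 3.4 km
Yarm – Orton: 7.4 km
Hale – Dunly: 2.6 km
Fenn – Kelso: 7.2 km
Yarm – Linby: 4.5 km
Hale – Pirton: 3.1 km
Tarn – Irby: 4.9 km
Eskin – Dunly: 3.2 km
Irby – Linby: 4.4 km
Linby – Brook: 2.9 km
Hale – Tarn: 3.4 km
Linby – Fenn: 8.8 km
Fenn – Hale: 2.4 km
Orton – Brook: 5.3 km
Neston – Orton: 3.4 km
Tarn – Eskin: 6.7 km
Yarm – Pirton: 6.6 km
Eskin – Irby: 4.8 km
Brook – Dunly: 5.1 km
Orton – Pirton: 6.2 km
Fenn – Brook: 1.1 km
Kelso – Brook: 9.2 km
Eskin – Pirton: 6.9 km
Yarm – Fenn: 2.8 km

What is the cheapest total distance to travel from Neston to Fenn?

6 km

Settle nodes by increasing distance from Neston:
Neston: 0
Orton: 3.4  (via Neston)
Tarn: 3.9  (via Orton)
Eskin: 5.9  (via Neston)
Fenn: 6  (via Tarn)
Shortest route: Neston → Orton → Tarn → Fenn = 6 km.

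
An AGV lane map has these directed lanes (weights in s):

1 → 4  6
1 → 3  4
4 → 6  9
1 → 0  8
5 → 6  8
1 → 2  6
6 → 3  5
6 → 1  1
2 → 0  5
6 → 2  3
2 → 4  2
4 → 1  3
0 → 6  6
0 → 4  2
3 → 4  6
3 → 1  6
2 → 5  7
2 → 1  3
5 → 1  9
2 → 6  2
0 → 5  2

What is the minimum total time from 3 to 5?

16 s

Shortest distances from 3:
3: 0
1: 6  (via 3)
4: 6  (via 3)
2: 12  (via 1)
0: 14  (via 1)
6: 14  (via 2)
5: 16  (via 0)
Shortest route: 3 → 1 → 0 → 5 = 16 s.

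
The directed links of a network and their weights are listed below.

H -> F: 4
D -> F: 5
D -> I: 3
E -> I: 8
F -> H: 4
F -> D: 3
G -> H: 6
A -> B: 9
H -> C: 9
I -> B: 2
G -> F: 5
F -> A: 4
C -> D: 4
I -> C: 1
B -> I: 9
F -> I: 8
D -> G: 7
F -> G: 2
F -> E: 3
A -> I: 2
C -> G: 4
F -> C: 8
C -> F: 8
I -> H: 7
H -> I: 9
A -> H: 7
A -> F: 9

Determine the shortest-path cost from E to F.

Settle nodes by increasing distance from E:
E: 0
I: 8  (via E)
C: 9  (via I)
B: 10  (via I)
D: 13  (via C)
G: 13  (via C)
H: 15  (via I)
F: 17  (via C)
Shortest route: E–I–C–F = 17.

17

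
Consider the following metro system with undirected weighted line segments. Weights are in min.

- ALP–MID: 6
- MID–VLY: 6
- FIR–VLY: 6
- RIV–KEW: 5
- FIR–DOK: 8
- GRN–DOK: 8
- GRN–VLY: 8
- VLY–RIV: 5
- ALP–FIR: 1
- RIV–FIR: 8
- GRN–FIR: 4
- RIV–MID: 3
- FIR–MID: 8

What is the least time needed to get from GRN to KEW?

Compare a few routes:
GRN → VLY → RIV → KEW: 8+5+5 = 18
GRN → FIR → ALP → MID → RIV → KEW: 4+1+6+3+5 = 19
GRN → FIR → RIV → KEW: 4+8+5 = 17
The minimum is 17 min via GRN → FIR → RIV → KEW.

17 min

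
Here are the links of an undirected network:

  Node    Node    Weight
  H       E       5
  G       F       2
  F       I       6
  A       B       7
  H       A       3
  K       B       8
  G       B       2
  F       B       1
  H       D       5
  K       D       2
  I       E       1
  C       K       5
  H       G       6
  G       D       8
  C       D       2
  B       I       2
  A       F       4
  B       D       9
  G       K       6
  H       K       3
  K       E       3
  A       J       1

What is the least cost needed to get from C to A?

Enumerating some paths:
C - D - K - E - I - B - F - A: 2+2+3+1+2+1+4 = 15
C - D - K - E - H - A: 2+2+3+5+3 = 15
C - K - H - A: 5+3+3 = 11
C - D - H - A: 2+5+3 = 10
Cheapest is C - D - H - A at 10.

10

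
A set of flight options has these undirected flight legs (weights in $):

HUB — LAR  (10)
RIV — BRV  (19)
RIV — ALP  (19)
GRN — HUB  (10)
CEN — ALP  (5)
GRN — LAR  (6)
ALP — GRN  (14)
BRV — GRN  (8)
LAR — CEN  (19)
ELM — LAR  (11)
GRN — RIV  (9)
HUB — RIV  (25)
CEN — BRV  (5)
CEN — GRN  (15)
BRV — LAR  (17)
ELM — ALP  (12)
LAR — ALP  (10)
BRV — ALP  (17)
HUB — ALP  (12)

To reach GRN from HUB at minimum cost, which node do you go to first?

Enumerating some paths:
HUB → LAR → GRN: 10+6 = 16
HUB → GRN: 10 = 10
Cheapest is HUB → GRN at $10.
So from HUB the first move is to GRN.

GRN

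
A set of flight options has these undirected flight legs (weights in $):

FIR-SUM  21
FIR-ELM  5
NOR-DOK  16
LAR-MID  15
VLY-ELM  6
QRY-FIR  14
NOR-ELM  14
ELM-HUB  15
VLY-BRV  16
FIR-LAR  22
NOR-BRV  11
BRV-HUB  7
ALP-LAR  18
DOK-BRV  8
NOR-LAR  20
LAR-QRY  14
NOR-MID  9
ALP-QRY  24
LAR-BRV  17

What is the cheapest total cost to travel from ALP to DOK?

$43

Settle nodes by increasing distance from ALP:
ALP: 0
LAR: 18  (via ALP)
QRY: 24  (via ALP)
MID: 33  (via LAR)
BRV: 35  (via LAR)
FIR: 38  (via QRY)
NOR: 38  (via LAR)
HUB: 42  (via BRV)
ELM: 43  (via FIR)
DOK: 43  (via BRV)
Shortest route: ALP–LAR–BRV–DOK = $43.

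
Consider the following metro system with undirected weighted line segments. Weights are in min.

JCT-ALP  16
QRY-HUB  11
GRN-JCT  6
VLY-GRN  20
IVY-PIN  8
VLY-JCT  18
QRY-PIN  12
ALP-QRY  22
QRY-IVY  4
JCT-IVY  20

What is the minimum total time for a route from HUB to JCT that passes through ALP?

Best HUB to ALP: HUB–QRY–ALP costing 33
Best ALP to JCT: ALP–JCT costing 16
Total via ALP: 33 + 16 = 49 min.

49 min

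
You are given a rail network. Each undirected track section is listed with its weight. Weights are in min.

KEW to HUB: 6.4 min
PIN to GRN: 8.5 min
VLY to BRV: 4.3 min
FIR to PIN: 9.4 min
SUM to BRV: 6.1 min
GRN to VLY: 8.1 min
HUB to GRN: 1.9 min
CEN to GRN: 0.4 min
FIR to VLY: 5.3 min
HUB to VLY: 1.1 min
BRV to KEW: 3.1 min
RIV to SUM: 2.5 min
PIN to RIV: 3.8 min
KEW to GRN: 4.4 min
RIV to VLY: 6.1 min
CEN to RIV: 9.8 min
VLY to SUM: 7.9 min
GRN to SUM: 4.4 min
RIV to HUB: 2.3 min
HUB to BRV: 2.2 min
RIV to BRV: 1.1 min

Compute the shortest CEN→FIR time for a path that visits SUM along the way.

16 min

Shortest CEN→SUM: CEN–GRN–SUM = 4.8
Best SUM to FIR: SUM–RIV–HUB–VLY–FIR costing 11.2
Total via SUM: 4.8 + 11.2 = 16 min.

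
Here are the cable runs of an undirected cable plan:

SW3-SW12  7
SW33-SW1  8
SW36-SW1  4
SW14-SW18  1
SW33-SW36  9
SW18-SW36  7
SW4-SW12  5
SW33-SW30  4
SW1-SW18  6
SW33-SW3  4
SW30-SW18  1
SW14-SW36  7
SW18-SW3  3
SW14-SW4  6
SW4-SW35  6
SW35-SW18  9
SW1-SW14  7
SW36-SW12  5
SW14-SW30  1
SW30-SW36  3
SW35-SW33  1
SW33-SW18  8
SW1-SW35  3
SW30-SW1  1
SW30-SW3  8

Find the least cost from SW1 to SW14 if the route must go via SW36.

8

Shortest SW1→SW36: SW1–SW36 = 4
Best SW36 to SW14: SW36–SW30–SW14 costing 4
Total via SW36: 4 + 4 = 8.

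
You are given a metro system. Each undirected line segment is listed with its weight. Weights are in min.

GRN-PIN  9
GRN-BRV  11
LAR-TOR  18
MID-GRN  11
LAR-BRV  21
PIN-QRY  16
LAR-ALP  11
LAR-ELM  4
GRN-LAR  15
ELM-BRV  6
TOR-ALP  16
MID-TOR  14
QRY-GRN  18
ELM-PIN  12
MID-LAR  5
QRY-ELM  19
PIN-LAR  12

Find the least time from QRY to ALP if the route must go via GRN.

Best QRY to GRN: QRY–GRN costing 18
Best GRN to ALP: GRN–LAR–ALP costing 26
Total via GRN: 18 + 26 = 44 min.

44 min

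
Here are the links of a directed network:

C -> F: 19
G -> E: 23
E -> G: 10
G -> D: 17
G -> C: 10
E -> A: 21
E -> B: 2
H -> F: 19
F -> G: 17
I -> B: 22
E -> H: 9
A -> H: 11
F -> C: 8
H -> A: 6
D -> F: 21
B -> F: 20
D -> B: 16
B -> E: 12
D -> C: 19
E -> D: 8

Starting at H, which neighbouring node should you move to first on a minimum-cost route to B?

F

Candidate routes:
H - F - G - E - B: 19+17+23+2 = 61
H - F - G - D - B: 19+17+17+16 = 69
Cheapest is H - F - G - E - B at 61.
So from H the first move is to F.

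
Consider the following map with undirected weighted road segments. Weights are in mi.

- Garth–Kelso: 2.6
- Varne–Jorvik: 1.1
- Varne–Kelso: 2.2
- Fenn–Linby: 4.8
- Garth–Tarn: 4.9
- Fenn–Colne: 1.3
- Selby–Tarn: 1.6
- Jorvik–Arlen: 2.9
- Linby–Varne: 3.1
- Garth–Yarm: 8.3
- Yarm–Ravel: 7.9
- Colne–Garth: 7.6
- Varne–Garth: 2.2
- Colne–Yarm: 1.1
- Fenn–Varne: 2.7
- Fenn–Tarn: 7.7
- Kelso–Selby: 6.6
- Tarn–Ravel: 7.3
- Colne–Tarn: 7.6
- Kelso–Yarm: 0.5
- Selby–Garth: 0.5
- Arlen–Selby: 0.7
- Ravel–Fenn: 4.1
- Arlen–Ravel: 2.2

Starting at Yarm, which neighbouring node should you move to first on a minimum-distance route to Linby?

Enumerating some paths:
Yarm–Kelso–Varne–Linby: 0.5+2.2+3.1 = 5.8
Yarm–Colne–Fenn–Linby: 1.1+1.3+4.8 = 7.2
Yarm–Colne–Fenn–Varne–Linby: 1.1+1.3+2.7+3.1 = 8.2
Yarm–Kelso–Garth–Varne–Linby: 0.5+2.6+2.2+3.1 = 8.4
Cheapest is Yarm–Kelso–Varne–Linby at 5.8 mi.
So from Yarm the first move is to Kelso.

Kelso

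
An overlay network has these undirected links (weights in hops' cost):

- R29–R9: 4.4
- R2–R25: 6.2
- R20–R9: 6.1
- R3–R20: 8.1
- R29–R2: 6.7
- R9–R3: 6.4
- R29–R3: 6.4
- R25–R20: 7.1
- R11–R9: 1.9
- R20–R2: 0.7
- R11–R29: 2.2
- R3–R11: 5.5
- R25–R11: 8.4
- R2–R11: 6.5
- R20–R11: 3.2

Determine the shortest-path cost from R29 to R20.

5.4 hops' cost

Running Dijkstra from R29:
R29: 0
R11: 2.2  (via R29)
R9: 4.1  (via R11)
R20: 5.4  (via R11)
Shortest route: R29–R11–R20 = 5.4 hops' cost.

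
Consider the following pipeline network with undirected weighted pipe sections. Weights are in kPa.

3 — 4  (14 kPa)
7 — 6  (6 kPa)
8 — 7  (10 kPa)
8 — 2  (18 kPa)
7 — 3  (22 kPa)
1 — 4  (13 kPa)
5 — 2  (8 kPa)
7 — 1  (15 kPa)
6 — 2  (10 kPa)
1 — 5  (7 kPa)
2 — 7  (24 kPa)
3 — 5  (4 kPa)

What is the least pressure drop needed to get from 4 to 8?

38 kPa

Enumerating some paths:
4–1–7–8: 13+15+10 = 38
4–3–5–2–8: 14+4+8+18 = 44
Cheapest is 4–1–7–8 at 38 kPa.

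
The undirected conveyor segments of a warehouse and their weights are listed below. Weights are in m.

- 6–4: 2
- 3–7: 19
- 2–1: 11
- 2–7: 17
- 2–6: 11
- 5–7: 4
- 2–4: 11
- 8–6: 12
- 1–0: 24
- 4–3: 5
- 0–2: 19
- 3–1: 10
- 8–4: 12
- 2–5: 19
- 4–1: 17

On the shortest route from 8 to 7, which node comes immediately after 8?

4

Enumerating some paths:
8–6–4–3–7: 12+2+5+19 = 38
8–6–2–7: 12+11+17 = 40
8–4–3–7: 12+5+19 = 36
The minimum is 36 m via 8–4–3–7.
So from 8 the first move is to 4.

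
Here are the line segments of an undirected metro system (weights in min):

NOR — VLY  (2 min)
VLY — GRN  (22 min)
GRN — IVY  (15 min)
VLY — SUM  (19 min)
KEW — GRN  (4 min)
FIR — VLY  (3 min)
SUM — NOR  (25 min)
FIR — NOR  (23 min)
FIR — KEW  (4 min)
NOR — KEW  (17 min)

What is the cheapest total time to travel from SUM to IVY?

45 min

Settle nodes by increasing distance from SUM:
SUM: 0
VLY: 19  (via SUM)
NOR: 21  (via VLY)
FIR: 22  (via VLY)
KEW: 26  (via FIR)
GRN: 30  (via KEW)
IVY: 45  (via GRN)
Shortest route: SUM → VLY → FIR → KEW → GRN → IVY = 45 min.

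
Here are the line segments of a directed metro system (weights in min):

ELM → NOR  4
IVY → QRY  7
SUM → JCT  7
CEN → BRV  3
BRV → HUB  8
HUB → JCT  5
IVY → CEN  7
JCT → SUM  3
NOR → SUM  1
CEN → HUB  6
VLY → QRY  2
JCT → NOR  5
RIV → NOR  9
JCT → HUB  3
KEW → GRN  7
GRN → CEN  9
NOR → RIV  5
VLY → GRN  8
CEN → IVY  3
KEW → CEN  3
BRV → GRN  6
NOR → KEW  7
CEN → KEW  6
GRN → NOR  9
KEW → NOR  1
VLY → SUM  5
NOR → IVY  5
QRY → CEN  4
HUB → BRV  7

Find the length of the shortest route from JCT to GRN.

Compare a few routes:
JCT–NOR–KEW–CEN–BRV–GRN: 5+7+3+3+6 = 24
JCT–NOR–KEW–GRN: 5+7+7 = 19
JCT–HUB–BRV–GRN: 3+7+6 = 16
JCT–NOR–IVY–CEN–BRV–GRN: 5+5+7+3+6 = 26
Cheapest is JCT–HUB–BRV–GRN at 16 min.

16 min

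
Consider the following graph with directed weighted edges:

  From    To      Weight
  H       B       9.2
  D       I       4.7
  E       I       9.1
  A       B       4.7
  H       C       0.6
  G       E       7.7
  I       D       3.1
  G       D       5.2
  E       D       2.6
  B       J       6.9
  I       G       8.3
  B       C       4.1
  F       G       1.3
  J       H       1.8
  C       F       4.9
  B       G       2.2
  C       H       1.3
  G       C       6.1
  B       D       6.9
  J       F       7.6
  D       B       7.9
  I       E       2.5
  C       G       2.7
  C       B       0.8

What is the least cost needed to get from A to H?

Candidate routes:
A - B - C - H: 4.7+4.1+1.3 = 10.1
A - B - J - H: 4.7+6.9+1.8 = 13.4
Cheapest is A - B - C - H at 10.1.

10.1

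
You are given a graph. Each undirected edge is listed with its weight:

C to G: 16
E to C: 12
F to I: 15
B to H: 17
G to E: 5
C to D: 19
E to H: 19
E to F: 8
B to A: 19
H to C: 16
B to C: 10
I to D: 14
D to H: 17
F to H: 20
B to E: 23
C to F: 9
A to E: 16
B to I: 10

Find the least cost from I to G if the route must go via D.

49

Shortest I→D: I → D = 14
Best D to G: D → C → G costing 35
Total via D: 14 + 35 = 49.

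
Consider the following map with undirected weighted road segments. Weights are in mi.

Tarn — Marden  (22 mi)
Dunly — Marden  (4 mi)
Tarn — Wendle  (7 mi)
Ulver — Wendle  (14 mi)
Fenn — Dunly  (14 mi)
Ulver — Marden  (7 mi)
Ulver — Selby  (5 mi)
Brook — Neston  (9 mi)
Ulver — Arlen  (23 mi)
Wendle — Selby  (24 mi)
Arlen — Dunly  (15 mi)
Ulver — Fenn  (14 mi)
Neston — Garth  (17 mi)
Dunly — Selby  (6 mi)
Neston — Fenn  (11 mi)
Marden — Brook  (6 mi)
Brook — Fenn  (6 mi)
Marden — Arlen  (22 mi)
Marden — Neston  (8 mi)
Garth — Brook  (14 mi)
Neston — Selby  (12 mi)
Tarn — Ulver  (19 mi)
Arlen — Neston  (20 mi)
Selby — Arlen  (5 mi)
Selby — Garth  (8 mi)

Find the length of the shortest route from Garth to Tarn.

32 mi

Compare a few routes:
Garth → Selby → Ulver → Wendle → Tarn: 8+5+14+7 = 34
Garth → Selby → Dunly → Marden → Tarn: 8+6+4+22 = 40
Garth → Selby → Ulver → Tarn: 8+5+19 = 32
Garth → Selby → Wendle → Tarn: 8+24+7 = 39
Cheapest is Garth → Selby → Ulver → Tarn at 32 mi.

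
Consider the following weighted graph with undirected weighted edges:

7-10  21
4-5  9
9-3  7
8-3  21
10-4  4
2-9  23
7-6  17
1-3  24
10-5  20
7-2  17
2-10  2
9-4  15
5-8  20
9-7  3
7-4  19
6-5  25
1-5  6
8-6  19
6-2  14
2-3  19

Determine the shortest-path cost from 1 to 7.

33

Enumerating some paths:
1–5–4–10–2–7: 6+9+4+2+17 = 38
1–5–4–9–7: 6+9+15+3 = 33
1–3–9–7: 24+7+3 = 34
1–5–4–7: 6+9+19 = 34
Cheapest is 1–5–4–9–7 at 33.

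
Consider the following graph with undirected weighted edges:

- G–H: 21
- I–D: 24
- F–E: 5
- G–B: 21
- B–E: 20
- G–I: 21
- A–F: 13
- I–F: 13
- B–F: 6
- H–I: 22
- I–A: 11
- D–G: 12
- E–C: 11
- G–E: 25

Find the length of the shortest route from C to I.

29

Settle nodes by increasing distance from C:
C: 0
E: 11  (via C)
F: 16  (via E)
B: 22  (via F)
A: 29  (via F)
I: 29  (via F)
Shortest route: C → E → F → I = 29.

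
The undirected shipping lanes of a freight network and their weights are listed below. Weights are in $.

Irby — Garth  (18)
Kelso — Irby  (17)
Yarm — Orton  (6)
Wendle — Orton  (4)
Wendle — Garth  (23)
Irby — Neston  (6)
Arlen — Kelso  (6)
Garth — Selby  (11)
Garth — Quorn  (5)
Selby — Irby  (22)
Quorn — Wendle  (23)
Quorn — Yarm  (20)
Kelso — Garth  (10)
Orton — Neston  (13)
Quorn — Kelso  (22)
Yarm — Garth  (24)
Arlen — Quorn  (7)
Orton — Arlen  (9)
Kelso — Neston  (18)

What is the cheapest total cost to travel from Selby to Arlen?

Enumerating some paths:
Selby–Garth–Kelso–Arlen: 11+10+6 = 27
Selby–Garth–Quorn–Arlen: 11+5+7 = 23
The minimum is $23 via Selby–Garth–Quorn–Arlen.

$23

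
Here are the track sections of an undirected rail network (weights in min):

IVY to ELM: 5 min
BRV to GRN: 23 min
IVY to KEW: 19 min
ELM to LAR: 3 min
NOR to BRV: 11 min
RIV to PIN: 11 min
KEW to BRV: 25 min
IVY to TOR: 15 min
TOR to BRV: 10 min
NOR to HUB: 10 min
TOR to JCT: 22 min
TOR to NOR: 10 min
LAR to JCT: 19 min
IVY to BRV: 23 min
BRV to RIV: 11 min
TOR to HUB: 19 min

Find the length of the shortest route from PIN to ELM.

50 min

Candidate routes:
PIN–RIV–BRV–NOR–TOR–IVY–ELM: 11+11+11+10+15+5 = 63
PIN–RIV–BRV–TOR–IVY–ELM: 11+11+10+15+5 = 52
PIN–RIV–BRV–KEW–IVY–ELM: 11+11+25+19+5 = 71
PIN–RIV–BRV–IVY–ELM: 11+11+23+5 = 50
Cheapest is PIN–RIV–BRV–IVY–ELM at 50 min.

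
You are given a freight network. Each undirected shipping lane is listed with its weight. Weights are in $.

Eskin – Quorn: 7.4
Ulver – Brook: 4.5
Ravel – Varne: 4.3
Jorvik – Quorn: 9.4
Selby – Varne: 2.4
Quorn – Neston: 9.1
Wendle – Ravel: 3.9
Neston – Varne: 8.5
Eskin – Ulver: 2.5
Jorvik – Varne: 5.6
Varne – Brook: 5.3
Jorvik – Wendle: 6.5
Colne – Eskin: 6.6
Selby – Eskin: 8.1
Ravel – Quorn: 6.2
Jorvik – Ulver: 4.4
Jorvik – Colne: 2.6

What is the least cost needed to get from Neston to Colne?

Running Dijkstra from Neston:
Neston: 0
Varne: 8.5  (via Neston)
Quorn: 9.1  (via Neston)
Selby: 10.9  (via Varne)
Ravel: 12.8  (via Varne)
Brook: 13.8  (via Varne)
Jorvik: 14.1  (via Varne)
Eskin: 16.5  (via Quorn)
Colne: 16.7  (via Jorvik)
Shortest route: Neston → Varne → Jorvik → Colne = $16.7.

$16.7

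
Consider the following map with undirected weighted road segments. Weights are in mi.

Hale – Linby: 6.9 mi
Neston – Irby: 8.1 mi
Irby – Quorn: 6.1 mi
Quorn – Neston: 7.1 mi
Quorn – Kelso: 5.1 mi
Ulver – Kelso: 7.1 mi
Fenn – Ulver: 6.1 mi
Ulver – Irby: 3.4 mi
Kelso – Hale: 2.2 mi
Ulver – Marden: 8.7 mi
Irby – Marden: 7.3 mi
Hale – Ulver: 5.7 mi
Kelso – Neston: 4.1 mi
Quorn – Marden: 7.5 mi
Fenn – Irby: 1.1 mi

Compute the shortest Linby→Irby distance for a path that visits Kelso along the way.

Best Linby to Kelso: Linby–Hale–Kelso costing 9.1
Shortest Kelso→Irby: Kelso–Ulver–Irby = 10.5
Total via Kelso: 9.1 + 10.5 = 19.6 mi.

19.6 mi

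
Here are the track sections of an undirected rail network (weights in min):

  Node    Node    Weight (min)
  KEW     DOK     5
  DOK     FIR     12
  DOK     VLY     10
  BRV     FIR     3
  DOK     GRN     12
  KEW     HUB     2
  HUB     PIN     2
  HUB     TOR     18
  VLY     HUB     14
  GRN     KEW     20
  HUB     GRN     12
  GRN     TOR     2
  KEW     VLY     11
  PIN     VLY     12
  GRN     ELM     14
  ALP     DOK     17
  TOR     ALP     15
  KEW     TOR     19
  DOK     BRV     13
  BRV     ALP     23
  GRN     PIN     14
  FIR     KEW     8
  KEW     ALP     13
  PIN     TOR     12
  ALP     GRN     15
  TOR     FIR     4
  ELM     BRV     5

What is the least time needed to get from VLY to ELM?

27 min

Settle nodes by increasing distance from VLY:
VLY: 0
DOK: 10  (via VLY)
KEW: 11  (via VLY)
PIN: 12  (via VLY)
HUB: 13  (via KEW)
FIR: 19  (via KEW)
BRV: 22  (via FIR)
GRN: 22  (via DOK)
TOR: 23  (via FIR)
ALP: 24  (via KEW)
ELM: 27  (via BRV)
Shortest route: VLY–KEW–FIR–BRV–ELM = 27 min.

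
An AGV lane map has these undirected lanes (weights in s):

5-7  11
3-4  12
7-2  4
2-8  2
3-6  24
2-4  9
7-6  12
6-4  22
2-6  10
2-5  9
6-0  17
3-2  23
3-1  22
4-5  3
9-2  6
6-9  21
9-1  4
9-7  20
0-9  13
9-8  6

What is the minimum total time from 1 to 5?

19 s

Candidate routes:
1 - 9 - 2 - 5: 4+6+9 = 19
1 - 9 - 8 - 2 - 5: 4+6+2+9 = 21
The minimum is 19 s via 1 - 9 - 2 - 5.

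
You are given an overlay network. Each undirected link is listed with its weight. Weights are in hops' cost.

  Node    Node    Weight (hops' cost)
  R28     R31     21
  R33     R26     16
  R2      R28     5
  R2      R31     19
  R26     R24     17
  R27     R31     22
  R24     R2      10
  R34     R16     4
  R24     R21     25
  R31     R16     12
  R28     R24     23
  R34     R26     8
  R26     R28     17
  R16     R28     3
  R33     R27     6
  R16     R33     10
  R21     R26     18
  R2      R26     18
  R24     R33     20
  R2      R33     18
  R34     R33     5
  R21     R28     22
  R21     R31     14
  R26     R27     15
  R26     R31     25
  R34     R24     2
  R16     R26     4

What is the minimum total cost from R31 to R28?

Running Dijkstra from R31:
R31: 0
R16: 12  (via R31)
R21: 14  (via R31)
R28: 15  (via R16)
Shortest route: R31 → R16 → R28 = 15 hops' cost.

15 hops' cost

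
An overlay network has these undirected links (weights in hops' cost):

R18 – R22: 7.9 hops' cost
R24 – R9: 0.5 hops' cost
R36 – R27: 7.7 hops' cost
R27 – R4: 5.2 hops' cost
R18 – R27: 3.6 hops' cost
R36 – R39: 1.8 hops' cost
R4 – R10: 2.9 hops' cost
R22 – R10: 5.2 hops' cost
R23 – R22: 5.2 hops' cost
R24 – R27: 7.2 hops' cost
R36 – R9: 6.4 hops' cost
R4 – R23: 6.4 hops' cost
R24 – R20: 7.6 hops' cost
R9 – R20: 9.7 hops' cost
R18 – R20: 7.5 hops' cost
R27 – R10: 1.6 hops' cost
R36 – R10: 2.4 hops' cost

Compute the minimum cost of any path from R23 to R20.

20.6 hops' cost

Settle nodes by increasing distance from R23:
R23: 0
R22: 5.2  (via R23)
R4: 6.4  (via R23)
R10: 9.3  (via R4)
R27: 10.9  (via R10)
R36: 11.7  (via R10)
R18: 13.1  (via R22)
R39: 13.5  (via R36)
R24: 18.1  (via R27)
R9: 18.1  (via R36)
R20: 20.6  (via R18)
Shortest route: R23 → R22 → R18 → R20 = 20.6 hops' cost.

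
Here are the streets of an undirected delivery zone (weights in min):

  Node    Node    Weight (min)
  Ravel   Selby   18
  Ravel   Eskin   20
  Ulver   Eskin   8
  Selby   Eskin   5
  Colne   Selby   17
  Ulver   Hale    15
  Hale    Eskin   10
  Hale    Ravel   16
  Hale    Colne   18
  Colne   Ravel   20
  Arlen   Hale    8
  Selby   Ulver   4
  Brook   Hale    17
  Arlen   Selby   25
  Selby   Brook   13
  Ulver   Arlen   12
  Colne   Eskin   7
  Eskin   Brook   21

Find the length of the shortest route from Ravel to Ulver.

Candidate routes:
Ravel–Eskin–Ulver: 20+8 = 28
Ravel–Selby–Ulver: 18+4 = 22
Ravel–Eskin–Selby–Ulver: 20+5+4 = 29
Cheapest is Ravel–Selby–Ulver at 22 min.

22 min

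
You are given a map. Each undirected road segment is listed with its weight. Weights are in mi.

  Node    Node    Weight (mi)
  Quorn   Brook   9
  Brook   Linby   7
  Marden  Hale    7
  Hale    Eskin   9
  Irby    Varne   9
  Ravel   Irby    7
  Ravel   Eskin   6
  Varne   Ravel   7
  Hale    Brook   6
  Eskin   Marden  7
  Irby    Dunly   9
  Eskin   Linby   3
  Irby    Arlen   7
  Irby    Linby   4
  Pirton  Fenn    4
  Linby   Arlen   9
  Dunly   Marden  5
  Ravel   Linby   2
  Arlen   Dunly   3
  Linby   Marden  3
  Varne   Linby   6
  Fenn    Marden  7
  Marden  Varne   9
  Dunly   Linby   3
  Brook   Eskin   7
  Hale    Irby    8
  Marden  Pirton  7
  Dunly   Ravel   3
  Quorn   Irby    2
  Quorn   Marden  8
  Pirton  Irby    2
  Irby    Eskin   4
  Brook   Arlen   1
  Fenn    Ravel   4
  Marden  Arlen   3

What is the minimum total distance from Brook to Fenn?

Candidate routes:
Brook–Arlen–Marden–Fenn: 1+3+7 = 11
Brook–Arlen–Dunly–Linby–Ravel–Fenn: 1+3+3+2+4 = 13
Cheapest is Brook–Arlen–Marden–Fenn at 11 mi.

11 mi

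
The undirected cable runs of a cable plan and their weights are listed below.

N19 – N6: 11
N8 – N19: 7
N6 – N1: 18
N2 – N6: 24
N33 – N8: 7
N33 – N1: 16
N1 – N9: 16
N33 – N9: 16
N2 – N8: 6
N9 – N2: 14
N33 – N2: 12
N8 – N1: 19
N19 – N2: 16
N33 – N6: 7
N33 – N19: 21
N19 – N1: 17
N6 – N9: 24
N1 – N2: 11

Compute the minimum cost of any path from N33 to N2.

Compare a few routes:
N33–N2: 12 = 12
N33–N8–N2: 7+6 = 13
The minimum is 12 via N33–N2.

12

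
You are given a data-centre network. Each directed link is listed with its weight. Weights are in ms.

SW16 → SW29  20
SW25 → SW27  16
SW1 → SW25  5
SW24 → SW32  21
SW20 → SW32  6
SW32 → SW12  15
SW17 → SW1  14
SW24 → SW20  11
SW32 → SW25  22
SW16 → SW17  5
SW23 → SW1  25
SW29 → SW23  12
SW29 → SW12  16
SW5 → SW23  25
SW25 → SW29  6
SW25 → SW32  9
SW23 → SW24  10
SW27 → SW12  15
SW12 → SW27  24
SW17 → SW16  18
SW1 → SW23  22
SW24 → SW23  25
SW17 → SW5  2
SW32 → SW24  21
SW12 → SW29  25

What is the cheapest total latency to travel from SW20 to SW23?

46 ms

Enumerating some paths:
SW20 → SW32 → SW24 → SW23: 6+21+25 = 52
SW20 → SW32 → SW25 → SW29 → SW23: 6+22+6+12 = 46
The minimum is 46 ms via SW20 → SW32 → SW25 → SW29 → SW23.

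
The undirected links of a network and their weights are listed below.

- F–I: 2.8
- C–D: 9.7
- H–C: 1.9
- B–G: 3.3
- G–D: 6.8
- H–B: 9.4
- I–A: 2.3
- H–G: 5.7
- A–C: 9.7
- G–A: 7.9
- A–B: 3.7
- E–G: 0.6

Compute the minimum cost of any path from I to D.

Candidate routes:
I–A–B–G–D: 2.3+3.7+3.3+6.8 = 16.1
I–A–G–D: 2.3+7.9+6.8 = 17
Cheapest is I–A–B–G–D at 16.1.

16.1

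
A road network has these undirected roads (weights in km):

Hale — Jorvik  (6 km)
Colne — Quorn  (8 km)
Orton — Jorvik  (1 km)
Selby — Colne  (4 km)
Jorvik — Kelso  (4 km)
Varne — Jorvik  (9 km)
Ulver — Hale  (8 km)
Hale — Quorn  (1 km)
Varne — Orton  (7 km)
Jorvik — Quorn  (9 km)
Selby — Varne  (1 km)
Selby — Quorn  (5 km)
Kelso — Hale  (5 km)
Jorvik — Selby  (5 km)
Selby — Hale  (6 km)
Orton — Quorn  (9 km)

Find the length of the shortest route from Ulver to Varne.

Candidate routes:
Ulver - Hale - Selby - Varne: 8+6+1 = 15
Ulver - Hale - Jorvik - Selby - Varne: 8+6+5+1 = 20
The minimum is 15 km via Ulver - Hale - Selby - Varne.

15 km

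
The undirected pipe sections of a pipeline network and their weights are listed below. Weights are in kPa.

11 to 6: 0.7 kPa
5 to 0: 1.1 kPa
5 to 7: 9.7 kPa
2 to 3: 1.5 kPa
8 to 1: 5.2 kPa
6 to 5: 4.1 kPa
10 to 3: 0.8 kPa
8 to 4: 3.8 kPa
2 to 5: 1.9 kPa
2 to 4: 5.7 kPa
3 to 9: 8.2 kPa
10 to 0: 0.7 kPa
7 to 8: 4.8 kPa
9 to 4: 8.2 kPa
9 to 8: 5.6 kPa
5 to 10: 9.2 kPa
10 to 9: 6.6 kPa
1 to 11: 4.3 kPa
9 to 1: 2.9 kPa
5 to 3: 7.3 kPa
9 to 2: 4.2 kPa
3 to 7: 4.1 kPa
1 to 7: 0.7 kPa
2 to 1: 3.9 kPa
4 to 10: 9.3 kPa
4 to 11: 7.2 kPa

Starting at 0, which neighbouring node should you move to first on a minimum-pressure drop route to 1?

10

Candidate routes:
0–10–3–2–1: 0.7+0.8+1.5+3.9 = 6.9
0–5–2–1: 1.1+1.9+3.9 = 6.9
0–10–3–7–1: 0.7+0.8+4.1+0.7 = 6.3
The minimum is 6.3 kPa via 0–10–3–7–1.
So from 0 the first move is to 10.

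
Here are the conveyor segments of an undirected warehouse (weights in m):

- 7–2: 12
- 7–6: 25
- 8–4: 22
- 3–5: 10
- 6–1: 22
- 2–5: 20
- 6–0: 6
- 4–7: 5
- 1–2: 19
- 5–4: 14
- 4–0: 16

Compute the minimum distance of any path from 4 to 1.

Shortest distances from 4:
4: 0
7: 5  (via 4)
5: 14  (via 4)
0: 16  (via 4)
2: 17  (via 7)
6: 22  (via 0)
8: 22  (via 4)
3: 24  (via 5)
1: 36  (via 2)
Shortest route: 4 → 7 → 2 → 1 = 36 m.

36 m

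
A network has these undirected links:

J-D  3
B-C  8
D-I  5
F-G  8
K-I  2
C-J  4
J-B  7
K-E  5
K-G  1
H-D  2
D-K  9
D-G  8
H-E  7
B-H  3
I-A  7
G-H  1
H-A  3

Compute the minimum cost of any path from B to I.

Shortest distances from B:
B: 0
H: 3  (via B)
G: 4  (via H)
D: 5  (via H)
K: 5  (via G)
A: 6  (via H)
I: 7  (via K)
Shortest route: B → H → G → K → I = 7.

7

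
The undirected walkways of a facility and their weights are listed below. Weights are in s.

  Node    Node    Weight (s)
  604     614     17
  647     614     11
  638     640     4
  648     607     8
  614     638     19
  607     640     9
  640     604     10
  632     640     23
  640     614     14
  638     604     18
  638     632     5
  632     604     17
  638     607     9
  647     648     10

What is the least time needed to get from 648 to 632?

22 s

Candidate routes:
648–647–614–640–638–632: 10+11+14+4+5 = 44
648–607–640–632: 8+9+23 = 40
648–607–638–632: 8+9+5 = 22
648–607–640–638–632: 8+9+4+5 = 26
Cheapest is 648–607–638–632 at 22 s.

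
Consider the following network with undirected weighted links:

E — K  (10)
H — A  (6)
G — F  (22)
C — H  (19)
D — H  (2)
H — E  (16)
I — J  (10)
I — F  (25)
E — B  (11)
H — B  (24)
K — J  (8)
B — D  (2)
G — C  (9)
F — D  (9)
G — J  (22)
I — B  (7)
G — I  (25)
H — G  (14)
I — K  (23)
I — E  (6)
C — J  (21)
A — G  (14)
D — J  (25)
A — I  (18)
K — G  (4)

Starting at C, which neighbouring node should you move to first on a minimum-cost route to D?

Candidate routes:
C → G → A → H → D: 9+14+6+2 = 31
C → H → D: 19+2 = 21
C → G → K → E → B → D: 9+4+10+11+2 = 36
C → G → H → D: 9+14+2 = 25
Cheapest is C → H → D at 21.
So from C the first move is to H.

H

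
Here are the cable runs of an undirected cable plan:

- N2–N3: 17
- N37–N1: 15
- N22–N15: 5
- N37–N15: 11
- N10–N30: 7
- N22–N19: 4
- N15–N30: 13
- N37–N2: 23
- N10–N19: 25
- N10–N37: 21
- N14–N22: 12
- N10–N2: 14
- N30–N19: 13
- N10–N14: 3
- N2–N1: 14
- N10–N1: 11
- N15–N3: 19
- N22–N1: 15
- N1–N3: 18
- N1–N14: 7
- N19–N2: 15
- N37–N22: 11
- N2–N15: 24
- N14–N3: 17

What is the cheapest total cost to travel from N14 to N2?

17

Compare a few routes:
N14 → N10 → N1 → N2: 3+11+14 = 28
N14 → N10 → N2: 3+14 = 17
N14 → N22 → N19 → N2: 12+4+15 = 31
N14 → N1 → N2: 7+14 = 21
Cheapest is N14 → N10 → N2 at 17.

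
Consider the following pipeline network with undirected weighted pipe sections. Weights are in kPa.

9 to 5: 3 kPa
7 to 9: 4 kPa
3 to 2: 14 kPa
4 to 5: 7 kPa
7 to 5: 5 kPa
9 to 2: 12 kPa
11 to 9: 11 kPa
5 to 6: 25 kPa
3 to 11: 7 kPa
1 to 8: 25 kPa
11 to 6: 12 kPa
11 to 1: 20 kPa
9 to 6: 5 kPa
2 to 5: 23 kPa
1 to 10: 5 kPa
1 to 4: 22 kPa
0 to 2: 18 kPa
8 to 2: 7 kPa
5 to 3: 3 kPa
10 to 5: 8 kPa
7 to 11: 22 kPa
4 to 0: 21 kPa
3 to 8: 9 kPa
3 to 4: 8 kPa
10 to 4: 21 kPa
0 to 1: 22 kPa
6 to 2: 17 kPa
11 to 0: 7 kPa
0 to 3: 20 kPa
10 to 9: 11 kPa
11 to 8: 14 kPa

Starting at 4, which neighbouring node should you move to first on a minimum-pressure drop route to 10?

Candidate routes:
4 → 5 → 10: 7+8 = 15
4 → 10: 21 = 21
4 → 3 → 5 → 10: 8+3+8 = 19
The minimum is 15 kPa via 4 → 5 → 10.
So from 4 the first move is to 5.

5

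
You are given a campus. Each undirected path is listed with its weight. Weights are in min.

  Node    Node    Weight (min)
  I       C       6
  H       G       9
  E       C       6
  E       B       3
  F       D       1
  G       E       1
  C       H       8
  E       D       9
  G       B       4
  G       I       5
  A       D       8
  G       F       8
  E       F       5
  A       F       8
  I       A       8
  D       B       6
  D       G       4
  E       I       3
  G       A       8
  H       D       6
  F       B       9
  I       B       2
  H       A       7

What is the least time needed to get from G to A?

8 min

Settle nodes by increasing distance from G:
G: 0
E: 1  (via G)
B: 4  (via G)
D: 4  (via G)
I: 4  (via E)
F: 5  (via D)
C: 7  (via E)
A: 8  (via G)
Shortest route: G → A = 8 min.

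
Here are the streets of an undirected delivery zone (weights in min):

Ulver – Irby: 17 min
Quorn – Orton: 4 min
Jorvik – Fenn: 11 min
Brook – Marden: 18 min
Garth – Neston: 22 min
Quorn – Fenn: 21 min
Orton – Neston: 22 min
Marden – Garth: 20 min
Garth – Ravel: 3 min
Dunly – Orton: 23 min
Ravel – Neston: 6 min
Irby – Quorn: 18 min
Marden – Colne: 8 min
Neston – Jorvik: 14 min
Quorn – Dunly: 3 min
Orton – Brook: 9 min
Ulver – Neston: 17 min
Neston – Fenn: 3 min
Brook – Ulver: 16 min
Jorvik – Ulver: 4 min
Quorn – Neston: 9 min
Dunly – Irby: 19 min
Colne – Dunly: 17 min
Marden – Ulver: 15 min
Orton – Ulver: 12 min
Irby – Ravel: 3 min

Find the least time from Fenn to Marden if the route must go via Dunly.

Best Fenn to Dunly: Fenn–Neston–Quorn–Dunly costing 15
Shortest Dunly→Marden: Dunly–Colne–Marden = 25
Total via Dunly: 15 + 25 = 40 min.

40 min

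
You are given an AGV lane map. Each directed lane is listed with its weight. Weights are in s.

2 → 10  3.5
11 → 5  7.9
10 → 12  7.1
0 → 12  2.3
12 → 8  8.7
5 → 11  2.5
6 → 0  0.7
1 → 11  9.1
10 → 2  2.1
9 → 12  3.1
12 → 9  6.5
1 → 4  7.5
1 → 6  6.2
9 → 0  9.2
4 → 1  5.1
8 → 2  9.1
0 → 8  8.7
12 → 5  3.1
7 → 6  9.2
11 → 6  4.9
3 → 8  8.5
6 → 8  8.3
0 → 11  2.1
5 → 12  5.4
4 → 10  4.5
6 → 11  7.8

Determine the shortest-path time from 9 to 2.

Settle nodes by increasing distance from 9:
9: 0
12: 3.1  (via 9)
5: 6.2  (via 12)
11: 8.7  (via 5)
0: 9.2  (via 9)
8: 11.8  (via 12)
6: 13.6  (via 11)
2: 20.9  (via 8)
Shortest route: 9 → 12 → 8 → 2 = 20.9 s.

20.9 s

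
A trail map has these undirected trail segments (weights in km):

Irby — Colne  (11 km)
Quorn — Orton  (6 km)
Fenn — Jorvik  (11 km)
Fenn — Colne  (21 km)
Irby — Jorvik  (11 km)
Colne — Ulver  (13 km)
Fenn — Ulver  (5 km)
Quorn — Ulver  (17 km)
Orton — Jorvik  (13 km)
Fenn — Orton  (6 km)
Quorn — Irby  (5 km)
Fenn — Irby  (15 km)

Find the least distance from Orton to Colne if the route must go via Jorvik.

35 km

Best Orton to Jorvik: Orton → Jorvik costing 13
Best Jorvik to Colne: Jorvik → Irby → Colne costing 22
Total via Jorvik: 13 + 22 = 35 km.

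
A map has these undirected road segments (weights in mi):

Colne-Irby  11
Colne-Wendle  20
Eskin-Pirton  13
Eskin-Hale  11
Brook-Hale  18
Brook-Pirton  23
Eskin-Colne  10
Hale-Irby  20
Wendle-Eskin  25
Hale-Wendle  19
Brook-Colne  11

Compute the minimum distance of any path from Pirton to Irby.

34 mi

Running Dijkstra from Pirton:
Pirton: 0
Eskin: 13  (via Pirton)
Brook: 23  (via Pirton)
Colne: 23  (via Eskin)
Hale: 24  (via Eskin)
Irby: 34  (via Colne)
Shortest route: Pirton → Eskin → Colne → Irby = 34 mi.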